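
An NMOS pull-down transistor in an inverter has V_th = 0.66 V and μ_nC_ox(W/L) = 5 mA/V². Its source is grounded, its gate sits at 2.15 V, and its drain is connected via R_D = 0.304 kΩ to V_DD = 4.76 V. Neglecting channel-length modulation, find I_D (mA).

I_D = 5.55 mA

V_GS = V_G = 2.15 V, so V_ov = 2.15 − 0.66 = 1.49 V.
Assume saturation: I_D = ½ k_n V_ov² = 0.5 × 5 × 1.49² = 5.55 mA, giving V_DS = V_DD − I_D R_D = 4.76 − 5.55 × 0.304 = 3.07 V.
V_DS = 3.07 V ≥ V_ov = 1.49 V, confirming saturation.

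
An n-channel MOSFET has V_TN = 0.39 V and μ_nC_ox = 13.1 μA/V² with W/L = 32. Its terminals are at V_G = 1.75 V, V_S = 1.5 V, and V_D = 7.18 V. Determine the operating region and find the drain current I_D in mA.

V_GS = V_G − V_S = 1.75 − 1.5 = 0.25 V; V_DS = V_D − V_S = 7.18 − 1.5 = 5.68 V.
V_GS = 0.25 V < V_TN = 0.39 V, so the transistor is in cutoff.

Cutoff; I_D = 0 mA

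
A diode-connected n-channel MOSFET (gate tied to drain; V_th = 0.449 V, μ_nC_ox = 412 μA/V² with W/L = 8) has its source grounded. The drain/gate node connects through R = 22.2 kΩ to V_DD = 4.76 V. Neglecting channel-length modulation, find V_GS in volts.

V_GS = 0.779 V

With gate tied to drain, V_GS = V_DS ≥ V_GS − V_th, so the device is in saturation.
k_n = μ_nC_ox · (W/L) = 3.296 mA/V².
KCL at the drain: ½ k_n (V_GS − V_th)² = (V_DD − V_GS)/R.
Let x = V_GS − 0.449. Then 36.6 x² + x − 4.311 = 0, giving x = 0.33 V (positive root), so V_GS = 0.779 V.
I_D = (V_DD − V_GS)/R = (4.76 − 0.779) / 22.2 = 0.179 mA.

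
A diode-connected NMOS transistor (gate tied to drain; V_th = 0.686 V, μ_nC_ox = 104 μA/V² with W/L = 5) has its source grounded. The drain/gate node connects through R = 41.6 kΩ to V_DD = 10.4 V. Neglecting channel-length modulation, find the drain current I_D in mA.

I_D = 0.212 mA

With gate tied to drain, V_GS = V_DS ≥ V_GS − V_th, so the device is in saturation.
k_n = μ_nC_ox · (W/L) = 0.52 mA/V².
KCL at the drain: ½ k_n (V_GS − V_th)² = (V_DD − V_GS)/R.
Let x = V_GS − 0.686. Then 10.8 x² + x − 9.714 = 0, giving x = 0.903 V (positive root), so V_GS = 1.59 V.
I_D = (V_DD − V_GS)/R = (10.4 − 1.59) / 41.6 = 0.212 mA.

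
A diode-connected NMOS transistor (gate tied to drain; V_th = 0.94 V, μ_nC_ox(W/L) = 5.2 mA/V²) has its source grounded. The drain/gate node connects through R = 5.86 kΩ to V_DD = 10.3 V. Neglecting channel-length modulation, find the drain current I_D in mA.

I_D = 1.47 mA

With gate tied to drain, V_GS = V_DS ≥ V_GS − V_th, so the device is in saturation.
KCL at the drain: ½ k_n (V_GS − V_th)² = (V_DD − V_GS)/R.
Let x = V_GS − 0.94. Then 15.2 x² + x − 9.36 = 0, giving x = 0.752 V (positive root), so V_GS = 1.69 V.
I_D = (V_DD − V_GS)/R = (10.3 − 1.69) / 5.86 = 1.47 mA.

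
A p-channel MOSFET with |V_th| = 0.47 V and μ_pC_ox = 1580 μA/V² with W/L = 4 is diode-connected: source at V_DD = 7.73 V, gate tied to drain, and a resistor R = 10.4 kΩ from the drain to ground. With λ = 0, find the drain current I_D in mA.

I_D = 0.654 mA

With gate tied to drain, V_SG = V_SD ≥ V_SG − |V_th|, so the device is in saturation.
k_p = μ_pC_ox · (W/L) = 6.32 mA/V².
KCL at the drain: ½ k_p (V_SG − |V_th|)² = (V_DD − V_SG)/R.
Let x = V_SG − 0.47. Then 32.9 x² + x − 7.26 = 0, giving x = 0.455 V (positive root), so V_SG = 0.925 V.
I_D = (V_DD − V_SG)/R = (7.73 − 0.925) / 10.4 = 0.654 mA.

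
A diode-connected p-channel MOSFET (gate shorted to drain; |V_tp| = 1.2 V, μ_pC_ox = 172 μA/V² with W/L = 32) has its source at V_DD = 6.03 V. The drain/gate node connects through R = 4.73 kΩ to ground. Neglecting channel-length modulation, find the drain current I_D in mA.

With gate tied to drain, V_SG = V_SD ≥ V_SG − |V_tp|, so the device is in saturation.
k_p = μ_pC_ox · (W/L) = 5.504 mA/V².
KCL at the drain: ½ k_p (V_SG − |V_tp|)² = (V_DD − V_SG)/R.
Let x = V_SG − 1.2. Then 13 x² + x − 4.83 = 0, giving x = 0.572 V (positive root), so V_SG = 1.77 V.
I_D = (V_DD − V_SG)/R = (6.03 − 1.77) / 4.73 = 0.9 mA.

I_D = 0.900 mA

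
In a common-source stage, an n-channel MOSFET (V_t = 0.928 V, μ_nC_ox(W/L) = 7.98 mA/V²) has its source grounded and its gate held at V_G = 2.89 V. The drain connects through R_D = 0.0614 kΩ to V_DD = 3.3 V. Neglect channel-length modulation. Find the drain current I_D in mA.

V_GS = V_G = 2.89 V, so V_ov = 2.89 − 0.928 = 1.96 V.
Assume saturation: I_D = ½ k_n V_ov² = 0.5 × 7.98 × 1.96² = 15.4 mA, giving V_DS = V_DD − I_D R_D = 3.3 − 15.4 × 0.0614 = 2.36 V.
V_DS = 2.36 V ≥ V_ov = 1.96 V, confirming saturation.

I_D = 15.4 mA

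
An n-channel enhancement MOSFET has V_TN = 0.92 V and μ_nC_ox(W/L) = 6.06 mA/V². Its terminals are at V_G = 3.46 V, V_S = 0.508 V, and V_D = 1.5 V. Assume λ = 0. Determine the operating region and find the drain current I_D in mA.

Triode; I_D = 9.23 mA

V_GS = V_G − V_S = 3.46 − 0.508 = 2.95 V; V_DS = V_D − V_S = 1.5 − 0.508 = 0.992 V.
V_ov = V_GS − V_TN = 2.95 − 0.92 = 2.03 V.
Since V_DS = 0.992 V < V_ov = 2.03 V, the device is in the triode region.
I_D = k_n [V_ov · V_DS − ½ V_DS²] = 6.06 × [2.03 × 0.992 − 0.5 × 0.992²] = 9.23 mA.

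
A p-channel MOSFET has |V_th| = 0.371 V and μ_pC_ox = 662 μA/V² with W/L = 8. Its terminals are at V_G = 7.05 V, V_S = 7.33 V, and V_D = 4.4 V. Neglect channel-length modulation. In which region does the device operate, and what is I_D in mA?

Cutoff; I_D = 0 mA

V_SG = V_S − V_G = 7.33 − 7.05 = 0.28 V; V_SD = V_S − V_D = 7.33 − 4.4 = 2.93 V.
V_SG = 0.28 V < |V_th| = 0.371 V, so the transistor is in cutoff.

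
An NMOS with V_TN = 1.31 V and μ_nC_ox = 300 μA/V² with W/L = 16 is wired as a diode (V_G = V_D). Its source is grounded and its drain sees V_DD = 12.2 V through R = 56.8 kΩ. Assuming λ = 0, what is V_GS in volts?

V_GS = 1.59 V

With gate tied to drain, V_GS = V_DS ≥ V_GS − V_TN, so the device is in saturation.
k_n = μ_nC_ox · (W/L) = 4.8 mA/V².
KCL at the drain: ½ k_n (V_GS − V_TN)² = (V_DD − V_GS)/R.
Let x = V_GS − 1.31. Then 136 x² + x − 10.89 = 0, giving x = 0.279 V (positive root), so V_GS = 1.59 V.
I_D = (V_DD − V_GS)/R = (12.2 − 1.59) / 56.8 = 0.187 mA.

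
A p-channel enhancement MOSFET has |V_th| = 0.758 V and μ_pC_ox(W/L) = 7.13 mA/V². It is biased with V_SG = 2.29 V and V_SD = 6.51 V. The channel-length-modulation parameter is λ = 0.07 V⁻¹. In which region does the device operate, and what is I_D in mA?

Saturation; I_D = 12.2 mA

V_ov = V_SG − |V_th| = 2.29 − 0.758 = 1.53 V.
Since V_SD = 6.51 V ≥ V_ov = 1.53 V, the device is in saturation.
I_D = ½ k_p V_ov² (1 + λ V_SD) = 0.5 × 7.13 × 1.53² × (1 + 0.07 × 6.51) = 12.2 mA.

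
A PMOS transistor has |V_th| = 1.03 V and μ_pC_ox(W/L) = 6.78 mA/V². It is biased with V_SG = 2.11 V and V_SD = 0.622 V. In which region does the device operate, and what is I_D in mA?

Triode; I_D = 3.24 mA

V_ov = V_SG − |V_th| = 2.11 − 1.03 = 1.08 V.
Since V_SD = 0.622 V < V_ov = 1.08 V, the device is in the triode region.
I_D = k_p [V_ov · V_SD − ½ V_SD²] = 6.78 × [1.08 × 0.622 − 0.5 × 0.622²] = 3.24 mA.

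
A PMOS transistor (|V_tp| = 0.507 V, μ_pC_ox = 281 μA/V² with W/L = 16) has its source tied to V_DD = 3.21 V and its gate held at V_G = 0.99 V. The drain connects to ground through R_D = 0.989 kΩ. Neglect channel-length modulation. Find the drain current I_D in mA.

V_SG = V_DD − V_G = 3.21 − 0.99 = 2.22 V, so V_ov = 2.22 − 0.507 = 1.71 V.
k_p = μ_pC_ox · (W/L) = 4.496 mA/V².
Assume saturation: I_D = ½ k_p V_ov² = 0.5 × 4.496 × 1.71² = 6.6 mA, giving V_SD = V_DD − I_D R_D = 3.21 − 6.6 × 0.989 = -3.31 V.
But -3.31 V < V_ov = 1.71 V, so the device is actually in triode.
In triode I_D = k_p[V_ov V_SD − ½ V_SD²] and I_D = (V_DD − V_SD)/R_D. Equating: 2.22 V_SD² − 8.617 V_SD + 3.21 = 0, giving V_SD = 0.417 V (the root below V_ov).
I_D = (3.21 − 0.417) / 0.989 = 2.82 mA.

I_D = 2.82 mA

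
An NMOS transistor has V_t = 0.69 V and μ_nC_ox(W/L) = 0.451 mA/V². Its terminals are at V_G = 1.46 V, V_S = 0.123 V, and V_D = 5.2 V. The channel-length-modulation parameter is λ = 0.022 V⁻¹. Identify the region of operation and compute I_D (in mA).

Saturation; I_D = 0.105 mA

V_GS = V_G − V_S = 1.46 − 0.123 = 1.34 V; V_DS = V_D − V_S = 5.2 − 0.123 = 5.08 V.
V_ov = V_GS − V_t = 1.34 − 0.69 = 0.647 V.
Since V_DS = 5.08 V ≥ V_ov = 0.647 V, the device is in saturation.
I_D = ½ k_n V_ov² (1 + λ V_DS) = 0.5 × 0.451 × 0.647² × (1 + 0.022 × 5.08) = 0.105 mA.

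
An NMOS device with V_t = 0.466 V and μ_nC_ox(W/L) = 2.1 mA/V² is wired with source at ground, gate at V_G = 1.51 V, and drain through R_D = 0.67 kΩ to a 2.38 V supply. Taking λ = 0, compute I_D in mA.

V_GS = V_G = 1.51 V, so V_ov = 1.51 − 0.466 = 1.04 V.
Assume saturation: I_D = ½ k_n V_ov² = 0.5 × 2.1 × 1.04² = 1.14 mA, giving V_DS = V_DD − I_D R_D = 2.38 − 1.14 × 0.67 = 1.61 V.
V_DS = 1.61 V ≥ V_ov = 1.04 V, confirming saturation.

I_D = 1.14 mA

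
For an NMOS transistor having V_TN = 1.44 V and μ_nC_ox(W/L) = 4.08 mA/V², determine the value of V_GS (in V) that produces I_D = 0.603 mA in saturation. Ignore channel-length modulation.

V_GS = 1.98 V

In saturation I_D = ½ k_n (V_GS − V_TN)², so V_GS − V_TN = √(2 I_D / k_n) = √(2 × 0.603 / 4.08) = 0.544 V.
V_GS = 1.44 + 0.544 = 1.98 V.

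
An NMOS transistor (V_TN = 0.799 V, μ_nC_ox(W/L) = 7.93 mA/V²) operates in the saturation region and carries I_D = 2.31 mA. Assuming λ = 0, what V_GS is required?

V_GS = 1.56 V

In saturation I_D = ½ k_n (V_GS − V_TN)², so V_GS − V_TN = √(2 I_D / k_n) = √(2 × 2.31 / 7.93) = 0.763 V.
V_GS = 0.799 + 0.763 = 1.56 V.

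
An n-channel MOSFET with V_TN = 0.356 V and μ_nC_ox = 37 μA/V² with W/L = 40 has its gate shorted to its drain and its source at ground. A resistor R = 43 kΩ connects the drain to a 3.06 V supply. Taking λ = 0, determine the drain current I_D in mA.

I_D = 0.0565 mA

With gate tied to drain, V_GS = V_DS ≥ V_GS − V_TN, so the device is in saturation.
k_n = μ_nC_ox · (W/L) = 1.48 mA/V².
KCL at the drain: ½ k_n (V_GS − V_TN)² = (V_DD − V_GS)/R.
Let x = V_GS − 0.356. Then 31.8 x² + x − 2.704 = 0, giving x = 0.276 V (positive root), so V_GS = 0.632 V.
I_D = (V_DD − V_GS)/R = (3.06 − 0.632) / 43 = 0.0565 mA.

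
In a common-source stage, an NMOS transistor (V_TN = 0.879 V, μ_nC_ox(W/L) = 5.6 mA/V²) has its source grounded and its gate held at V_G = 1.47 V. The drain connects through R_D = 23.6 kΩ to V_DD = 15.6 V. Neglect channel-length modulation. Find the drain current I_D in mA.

V_GS = V_G = 1.47 V, so V_ov = 1.47 − 0.879 = 0.591 V.
Assume saturation: I_D = ½ k_n V_ov² = 0.5 × 5.6 × 0.591² = 0.978 mA, giving V_DS = V_DD − I_D R_D = 15.6 − 0.978 × 23.6 = -7.48 V.
But -7.48 V < V_ov = 0.591 V, so the device is actually in triode.
In triode I_D = k_n[V_ov V_DS − ½ V_DS²] and I_D = (V_DD − V_DS)/R_D. Equating: 66.1 V_DS² − 79.11 V_DS + 15.6 = 0, giving V_DS = 0.249 V (the root below V_ov).
I_D = (15.6 − 0.249) / 23.6 = 0.65 mA.

I_D = 0.650 mA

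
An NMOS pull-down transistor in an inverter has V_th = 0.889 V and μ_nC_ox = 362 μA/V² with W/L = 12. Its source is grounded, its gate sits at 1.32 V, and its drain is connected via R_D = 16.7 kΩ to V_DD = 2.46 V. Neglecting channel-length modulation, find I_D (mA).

V_GS = V_G = 1.32 V, so V_ov = 1.32 − 0.889 = 0.431 V.
k_n = μ_nC_ox · (W/L) = 4.344 mA/V².
Assume saturation: I_D = ½ k_n V_ov² = 0.5 × 4.344 × 0.431² = 0.403 mA, giving V_DS = V_DD − I_D R_D = 2.46 − 0.403 × 16.7 = -4.28 V.
But -4.28 V < V_ov = 0.431 V, so the device is actually in triode.
In triode I_D = k_n[V_ov V_DS − ½ V_DS²] and I_D = (V_DD − V_DS)/R_D. Equating: 36.3 V_DS² − 32.27 V_DS + 2.46 = 0, giving V_DS = 0.0842 V (the root below V_ov).
I_D = (2.46 − 0.0842) / 16.7 = 0.142 mA.

I_D = 0.142 mA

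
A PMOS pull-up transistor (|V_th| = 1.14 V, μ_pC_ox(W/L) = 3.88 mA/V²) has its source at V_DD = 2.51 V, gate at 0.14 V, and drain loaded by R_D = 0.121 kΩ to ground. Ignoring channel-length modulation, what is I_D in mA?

V_SG = V_DD − V_G = 2.51 − 0.14 = 2.37 V, so V_ov = 2.37 − 1.14 = 1.23 V.
Assume saturation: I_D = ½ k_p V_ov² = 0.5 × 3.88 × 1.23² = 2.94 mA, giving V_SD = V_DD − I_D R_D = 2.51 − 2.94 × 0.121 = 2.15 V.
V_SD = 2.15 V ≥ V_ov = 1.23 V, confirming saturation.

I_D = 2.94 mA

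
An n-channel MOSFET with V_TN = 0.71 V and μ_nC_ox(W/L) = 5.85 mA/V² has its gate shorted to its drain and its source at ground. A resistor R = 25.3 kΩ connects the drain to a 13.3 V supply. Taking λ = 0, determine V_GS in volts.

V_GS = 1.12 V

With gate tied to drain, V_GS = V_DS ≥ V_GS − V_TN, so the device is in saturation.
KCL at the drain: ½ k_n (V_GS − V_TN)² = (V_DD − V_GS)/R.
Let x = V_GS − 0.71. Then 74 x² + x − 12.59 = 0, giving x = 0.406 V (positive root), so V_GS = 1.12 V.
I_D = (V_DD − V_GS)/R = (13.3 − 1.12) / 25.3 = 0.482 mA.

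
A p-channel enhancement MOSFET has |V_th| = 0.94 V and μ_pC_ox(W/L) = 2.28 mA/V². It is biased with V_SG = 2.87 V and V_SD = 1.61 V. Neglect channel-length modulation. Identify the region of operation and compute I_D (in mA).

Triode; I_D = 4.13 mA

V_ov = V_SG − |V_th| = 2.87 − 0.94 = 1.93 V.
Since V_SD = 1.61 V < V_ov = 1.93 V, the device is in the triode region.
I_D = k_p [V_ov · V_SD − ½ V_SD²] = 2.28 × [1.93 × 1.61 − 0.5 × 1.61²] = 4.13 mA.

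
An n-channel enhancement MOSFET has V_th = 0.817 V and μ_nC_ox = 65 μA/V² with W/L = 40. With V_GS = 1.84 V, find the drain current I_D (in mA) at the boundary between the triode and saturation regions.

I_D = 1.36 mA

At the boundary V_DS = V_ov = V_GS − V_th = 1.84 − 0.817 = 1.02 V.
k_n = μ_nC_ox · (W/L) = 2.6 mA/V².
I_D = ½ k_n V_ov² = 0.5 × 2.6 × 1.02² = 1.36 mA.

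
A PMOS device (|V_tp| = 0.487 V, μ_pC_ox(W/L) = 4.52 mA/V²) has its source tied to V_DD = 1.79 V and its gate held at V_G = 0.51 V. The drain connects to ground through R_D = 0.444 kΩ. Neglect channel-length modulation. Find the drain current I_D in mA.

V_SG = V_DD − V_G = 1.79 − 0.51 = 1.28 V, so V_ov = 1.28 − 0.487 = 0.793 V.
Assume saturation: I_D = ½ k_p V_ov² = 0.5 × 4.52 × 0.793² = 1.42 mA, giving V_SD = V_DD − I_D R_D = 1.79 − 1.42 × 0.444 = 1.16 V.
V_SD = 1.16 V ≥ V_ov = 0.793 V, confirming saturation.

I_D = 1.42 mA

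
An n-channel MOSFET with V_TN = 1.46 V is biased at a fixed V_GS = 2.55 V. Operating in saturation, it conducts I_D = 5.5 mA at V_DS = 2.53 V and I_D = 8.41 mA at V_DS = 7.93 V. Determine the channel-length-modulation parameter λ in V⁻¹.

λ = 0.130 V⁻¹

With V_GS fixed, I_D ∝ (1 + λ V_DS) in saturation, so I_D2/I_D1 = (1 + λ V_DS2)/(1 + λ V_DS1).
8.41/5.5 = 1.529 = (1 + 7.93 λ)/(1 + 2.53 λ).
Solving: λ (I_D1 V_DS2 − I_D2 V_DS1) = I_D2 − I_D1, so λ = (8.41 − 5.5) / (5.5 × 7.93 − 8.41 × 2.53) = 2.91 / 22.3 = 0.13 V⁻¹.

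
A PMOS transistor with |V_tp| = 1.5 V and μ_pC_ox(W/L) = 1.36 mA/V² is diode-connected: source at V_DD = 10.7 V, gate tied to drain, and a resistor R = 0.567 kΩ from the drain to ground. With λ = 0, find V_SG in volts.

V_SG = 5.26 V

With gate tied to drain, V_SG = V_SD ≥ V_SG − |V_tp|, so the device is in saturation.
KCL at the drain: ½ k_p (V_SG − |V_tp|)² = (V_DD − V_SG)/R.
Let x = V_SG − 1.5. Then 0.386 x² + x − 9.2 = 0, giving x = 3.76 V (positive root), so V_SG = 5.26 V.
I_D = (V_DD − V_SG)/R = (10.7 − 5.26) / 0.567 = 9.6 mA.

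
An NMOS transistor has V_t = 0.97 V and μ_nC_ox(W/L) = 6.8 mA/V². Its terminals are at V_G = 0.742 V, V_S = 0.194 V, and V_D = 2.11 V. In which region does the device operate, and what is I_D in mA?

V_GS = V_G − V_S = 0.742 − 0.194 = 0.548 V; V_DS = V_D − V_S = 2.11 − 0.194 = 1.92 V.
V_GS = 0.548 V < V_t = 0.97 V, so the transistor is in cutoff.

Cutoff; I_D = 0 mA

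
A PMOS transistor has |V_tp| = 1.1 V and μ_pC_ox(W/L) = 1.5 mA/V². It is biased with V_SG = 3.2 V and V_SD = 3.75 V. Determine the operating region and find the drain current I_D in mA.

Saturation; I_D = 3.31 mA

V_ov = V_SG − |V_tp| = 3.2 − 1.1 = 2.1 V.
Since V_SD = 3.75 V ≥ V_ov = 2.1 V, the device is in saturation.
I_D = ½ k_p V_ov² = 0.5 × 1.5 × 2.1² = 3.31 mA.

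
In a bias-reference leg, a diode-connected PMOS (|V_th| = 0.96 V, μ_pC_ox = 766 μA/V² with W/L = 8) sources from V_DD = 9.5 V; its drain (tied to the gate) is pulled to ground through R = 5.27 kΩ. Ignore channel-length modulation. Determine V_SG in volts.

With gate tied to drain, V_SG = V_SD ≥ V_SG − |V_th|, so the device is in saturation.
k_p = μ_pC_ox · (W/L) = 6.128 mA/V².
KCL at the drain: ½ k_p (V_SG − |V_th|)² = (V_DD − V_SG)/R.
Let x = V_SG − 0.96. Then 16.1 x² + x − 8.54 = 0, giving x = 0.697 V (positive root), so V_SG = 1.66 V.
I_D = (V_DD − V_SG)/R = (9.5 − 1.66) / 5.27 = 1.49 mA.

V_SG = 1.66 V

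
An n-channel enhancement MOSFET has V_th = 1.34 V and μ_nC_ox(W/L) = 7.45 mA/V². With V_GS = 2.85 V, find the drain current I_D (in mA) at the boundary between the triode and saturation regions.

I_D = 8.49 mA

At the boundary V_DS = V_ov = V_GS − V_th = 2.85 − 1.34 = 1.51 V.
I_D = ½ k_n V_ov² = 0.5 × 7.45 × 1.51² = 8.49 mA.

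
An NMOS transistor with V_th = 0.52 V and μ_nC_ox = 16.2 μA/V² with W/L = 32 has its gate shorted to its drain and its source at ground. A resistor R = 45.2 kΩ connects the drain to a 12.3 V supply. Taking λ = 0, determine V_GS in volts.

V_GS = 1.48 V

With gate tied to drain, V_GS = V_DS ≥ V_GS − V_th, so the device is in saturation.
k_n = μ_nC_ox · (W/L) = 0.5184 mA/V².
KCL at the drain: ½ k_n (V_GS − V_th)² = (V_DD − V_GS)/R.
Let x = V_GS − 0.52. Then 11.7 x² + x − 11.78 = 0, giving x = 0.961 V (positive root), so V_GS = 1.48 V.
I_D = (V_DD − V_GS)/R = (12.3 − 1.48) / 45.2 = 0.239 mA.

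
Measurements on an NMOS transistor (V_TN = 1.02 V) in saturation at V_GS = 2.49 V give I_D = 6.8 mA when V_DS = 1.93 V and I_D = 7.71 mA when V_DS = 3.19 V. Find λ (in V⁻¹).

λ = 0.134 V⁻¹

With V_GS fixed, I_D ∝ (1 + λ V_DS) in saturation, so I_D2/I_D1 = (1 + λ V_DS2)/(1 + λ V_DS1).
7.71/6.8 = 1.134 = (1 + 3.19 λ)/(1 + 1.93 λ).
Solving: λ (I_D1 V_DS2 − I_D2 V_DS1) = I_D2 − I_D1, so λ = (7.71 − 6.8) / (6.8 × 3.19 − 7.71 × 1.93) = 0.91 / 6.81 = 0.134 V⁻¹.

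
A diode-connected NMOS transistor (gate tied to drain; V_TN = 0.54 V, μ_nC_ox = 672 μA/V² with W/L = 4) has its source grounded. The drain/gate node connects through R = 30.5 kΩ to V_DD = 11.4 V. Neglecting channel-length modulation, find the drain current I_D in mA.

With gate tied to drain, V_GS = V_DS ≥ V_GS − V_TN, so the device is in saturation.
k_n = μ_nC_ox · (W/L) = 2.688 mA/V².
KCL at the drain: ½ k_n (V_GS − V_TN)² = (V_DD − V_GS)/R.
Let x = V_GS − 0.54. Then 41 x² + x − 10.86 = 0, giving x = 0.503 V (positive root), so V_GS = 1.04 V.
I_D = (V_DD − V_GS)/R = (11.4 − 1.04) / 30.5 = 0.34 mA.

I_D = 0.340 mA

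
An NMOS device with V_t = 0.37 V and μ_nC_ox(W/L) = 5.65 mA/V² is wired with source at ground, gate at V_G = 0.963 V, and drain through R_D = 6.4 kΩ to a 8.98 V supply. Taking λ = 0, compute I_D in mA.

I_D = 0.993 mA

V_GS = V_G = 0.963 V, so V_ov = 0.963 − 0.37 = 0.593 V.
Assume saturation: I_D = ½ k_n V_ov² = 0.5 × 5.65 × 0.593² = 0.993 mA, giving V_DS = V_DD − I_D R_D = 8.98 − 0.993 × 6.4 = 2.62 V.
V_DS = 2.62 V ≥ V_ov = 0.593 V, confirming saturation.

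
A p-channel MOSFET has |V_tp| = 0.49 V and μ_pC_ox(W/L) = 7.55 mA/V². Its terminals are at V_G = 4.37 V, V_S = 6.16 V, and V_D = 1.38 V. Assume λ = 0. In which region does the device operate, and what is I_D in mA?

V_SG = V_S − V_G = 6.16 − 4.37 = 1.79 V; V_SD = V_S − V_D = 6.16 − 1.38 = 4.78 V.
V_ov = V_SG − |V_tp| = 1.79 − 0.49 = 1.3 V.
Since V_SD = 4.78 V ≥ V_ov = 1.3 V, the device is in saturation.
I_D = ½ k_p V_ov² = 0.5 × 7.55 × 1.3² = 6.38 mA.

Saturation; I_D = 6.38 mA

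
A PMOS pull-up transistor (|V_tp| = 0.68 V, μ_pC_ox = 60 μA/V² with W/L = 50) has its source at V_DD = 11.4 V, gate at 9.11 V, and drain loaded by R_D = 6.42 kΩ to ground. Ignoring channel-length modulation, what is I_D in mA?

I_D = 1.71 mA

V_SG = V_DD − V_G = 11.4 − 9.11 = 2.29 V, so V_ov = 2.29 − 0.68 = 1.61 V.
k_p = μ_pC_ox · (W/L) = 3 mA/V².
Assume saturation: I_D = ½ k_p V_ov² = 0.5 × 3 × 1.61² = 3.89 mA, giving V_SD = V_DD − I_D R_D = 11.4 − 3.89 × 6.42 = -13.6 V.
But -13.6 V < V_ov = 1.61 V, so the device is actually in triode.
In triode I_D = k_p[V_ov V_SD − ½ V_SD²] and I_D = (V_DD − V_SD)/R_D. Equating: 9.63 V_SD² − 32.01 V_SD + 11.4 = 0, giving V_SD = 0.406 V (the root below V_ov).
I_D = (11.4 − 0.406) / 6.42 = 1.71 mA.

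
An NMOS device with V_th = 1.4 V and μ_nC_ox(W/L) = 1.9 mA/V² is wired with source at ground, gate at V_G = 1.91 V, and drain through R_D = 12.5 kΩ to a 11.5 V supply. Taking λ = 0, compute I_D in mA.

I_D = 0.247 mA

V_GS = V_G = 1.91 V, so V_ov = 1.91 − 1.4 = 0.51 V.
Assume saturation: I_D = ½ k_n V_ov² = 0.5 × 1.9 × 0.51² = 0.247 mA, giving V_DS = V_DD − I_D R_D = 11.5 − 0.247 × 12.5 = 8.41 V.
V_DS = 8.41 V ≥ V_ov = 0.51 V, confirming saturation.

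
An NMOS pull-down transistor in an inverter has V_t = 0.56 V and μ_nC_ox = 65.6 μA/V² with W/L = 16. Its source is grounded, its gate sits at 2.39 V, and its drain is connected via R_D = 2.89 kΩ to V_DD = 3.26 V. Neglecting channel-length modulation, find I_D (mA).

I_D = 0.929 mA

V_GS = V_G = 2.39 V, so V_ov = 2.39 − 0.56 = 1.83 V.
k_n = μ_nC_ox · (W/L) = 1.05 mA/V².
Assume saturation: I_D = ½ k_n V_ov² = 0.5 × 1.05 × 1.83² = 1.76 mA, giving V_DS = V_DD − I_D R_D = 3.26 − 1.76 × 2.89 = -1.82 V.
But -1.82 V < V_ov = 1.83 V, so the device is actually in triode.
In triode I_D = k_n[V_ov V_DS − ½ V_DS²] and I_D = (V_DD − V_DS)/R_D. Equating: 1.52 V_DS² − 6.551 V_DS + 3.26 = 0, giving V_DS = 0.574 V (the root below V_ov).
I_D = (3.26 − 0.574) / 2.89 = 0.929 mA.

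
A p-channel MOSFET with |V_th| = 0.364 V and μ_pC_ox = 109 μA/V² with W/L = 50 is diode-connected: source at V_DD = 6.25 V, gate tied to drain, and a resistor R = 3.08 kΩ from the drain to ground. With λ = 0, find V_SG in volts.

With gate tied to drain, V_SG = V_SD ≥ V_SG − |V_th|, so the device is in saturation.
k_p = μ_pC_ox · (W/L) = 5.45 mA/V².
KCL at the drain: ½ k_p (V_SG − |V_th|)² = (V_DD − V_SG)/R.
Let x = V_SG − 0.364. Then 8.39 x² + x − 5.886 = 0, giving x = 0.78 V (positive root), so V_SG = 1.14 V.
I_D = (V_DD − V_SG)/R = (6.25 − 1.14) / 3.08 = 1.66 mA.

V_SG = 1.14 V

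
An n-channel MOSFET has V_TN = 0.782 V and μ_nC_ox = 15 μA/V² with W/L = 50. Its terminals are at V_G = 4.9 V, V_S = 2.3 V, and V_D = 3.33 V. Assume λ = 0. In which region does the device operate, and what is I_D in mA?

V_GS = V_G − V_S = 4.9 − 2.3 = 2.6 V; V_DS = V_D − V_S = 3.33 − 2.3 = 1.03 V.
k_n = μ_nC_ox · (W/L) = 0.75 mA/V².
V_ov = V_GS − V_TN = 2.6 − 0.782 = 1.82 V.
Since V_DS = 1.03 V < V_ov = 1.82 V, the device is in the triode region.
I_D = k_n [V_ov · V_DS − ½ V_DS²] = 0.75 × [1.82 × 1.03 − 0.5 × 1.03²] = 1.01 mA.

Triode; I_D = 1.01 mA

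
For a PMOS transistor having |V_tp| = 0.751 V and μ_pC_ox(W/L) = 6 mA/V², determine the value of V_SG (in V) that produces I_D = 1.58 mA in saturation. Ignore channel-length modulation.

V_SG = 1.48 V

In saturation I_D = ½ k_p (V_SG − |V_tp|)², so V_SG − |V_tp| = √(2 I_D / k_p) = √(2 × 1.58 / 6) = 0.726 V.
V_SG = 0.751 + 0.726 = 1.48 V.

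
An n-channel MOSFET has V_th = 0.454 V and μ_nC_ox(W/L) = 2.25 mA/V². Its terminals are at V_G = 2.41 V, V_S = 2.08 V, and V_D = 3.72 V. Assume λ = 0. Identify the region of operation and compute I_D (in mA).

Cutoff; I_D = 0 mA

V_GS = V_G − V_S = 2.41 − 2.08 = 0.33 V; V_DS = V_D − V_S = 3.72 − 2.08 = 1.64 V.
V_GS = 0.33 V < V_th = 0.454 V, so the transistor is in cutoff.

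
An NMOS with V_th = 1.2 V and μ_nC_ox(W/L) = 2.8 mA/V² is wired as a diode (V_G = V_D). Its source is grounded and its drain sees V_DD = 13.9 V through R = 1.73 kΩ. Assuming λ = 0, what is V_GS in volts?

With gate tied to drain, V_GS = V_DS ≥ V_GS − V_th, so the device is in saturation.
KCL at the drain: ½ k_n (V_GS − V_th)² = (V_DD − V_GS)/R.
Let x = V_GS − 1.2. Then 2.42 x² + x − 12.7 = 0, giving x = 2.09 V (positive root), so V_GS = 3.29 V.
I_D = (V_DD − V_GS)/R = (13.9 − 3.29) / 1.73 = 6.13 mA.

V_GS = 3.29 V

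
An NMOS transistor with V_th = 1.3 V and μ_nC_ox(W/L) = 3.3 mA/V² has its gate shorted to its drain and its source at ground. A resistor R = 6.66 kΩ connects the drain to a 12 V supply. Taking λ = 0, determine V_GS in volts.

V_GS = 2.24 V

With gate tied to drain, V_GS = V_DS ≥ V_GS − V_th, so the device is in saturation.
KCL at the drain: ½ k_n (V_GS − V_th)² = (V_DD − V_GS)/R.
Let x = V_GS − 1.3. Then 11 x² + x − 10.7 = 0, giving x = 0.942 V (positive root), so V_GS = 2.24 V.
I_D = (V_DD − V_GS)/R = (12 − 2.24) / 6.66 = 1.47 mA.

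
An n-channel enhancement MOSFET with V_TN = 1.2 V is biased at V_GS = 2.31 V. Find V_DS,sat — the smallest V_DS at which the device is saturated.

The boundary between triode and saturation is V_DS = V_GS − V_TN = V_ov.
V_ov = 2.31 − 1.2 = 1.11 V.

V_DS,sat = 1.11 V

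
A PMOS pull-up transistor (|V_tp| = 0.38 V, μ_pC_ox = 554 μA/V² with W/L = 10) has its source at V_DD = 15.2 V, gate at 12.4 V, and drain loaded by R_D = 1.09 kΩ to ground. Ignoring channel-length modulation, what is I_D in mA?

V_SG = V_DD − V_G = 15.2 − 12.4 = 2.8 V, so V_ov = 2.8 − 0.38 = 2.42 V.
k_p = μ_pC_ox · (W/L) = 5.54 mA/V².
Assume saturation: I_D = ½ k_p V_ov² = 0.5 × 5.54 × 2.42² = 16.2 mA, giving V_SD = V_DD − I_D R_D = 15.2 − 16.2 × 1.09 = -2.48 V.
But -2.48 V < V_ov = 2.42 V, so the device is actually in triode.
In triode I_D = k_p[V_ov V_SD − ½ V_SD²] and I_D = (V_DD − V_SD)/R_D. Equating: 3.02 V_SD² − 15.61 V_SD + 15.2 = 0, giving V_SD = 1.3 V (the root below V_ov).
I_D = (15.2 − 1.3) / 1.09 = 12.8 mA.

I_D = 12.8 mA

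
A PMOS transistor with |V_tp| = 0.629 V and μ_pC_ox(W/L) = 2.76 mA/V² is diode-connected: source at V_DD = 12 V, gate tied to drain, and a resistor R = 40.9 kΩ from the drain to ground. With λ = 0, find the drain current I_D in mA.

I_D = 0.267 mA

With gate tied to drain, V_SG = V_SD ≥ V_SG − |V_tp|, so the device is in saturation.
KCL at the drain: ½ k_p (V_SG − |V_tp|)² = (V_DD − V_SG)/R.
Let x = V_SG − 0.629. Then 56.4 x² + x − 11.37 = 0, giving x = 0.44 V (positive root), so V_SG = 1.07 V.
I_D = (V_DD − V_SG)/R = (12 − 1.07) / 40.9 = 0.267 mA.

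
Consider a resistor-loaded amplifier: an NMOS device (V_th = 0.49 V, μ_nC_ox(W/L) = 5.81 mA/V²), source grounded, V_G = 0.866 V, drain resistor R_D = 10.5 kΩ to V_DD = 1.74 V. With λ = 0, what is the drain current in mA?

V_GS = V_G = 0.866 V, so V_ov = 0.866 − 0.49 = 0.376 V.
Assume saturation: I_D = ½ k_n V_ov² = 0.5 × 5.81 × 0.376² = 0.411 mA, giving V_DS = V_DD − I_D R_D = 1.74 − 0.411 × 10.5 = -2.57 V.
But -2.57 V < V_ov = 0.376 V, so the device is actually in triode.
In triode I_D = k_n[V_ov V_DS − ½ V_DS²] and I_D = (V_DD − V_DS)/R_D. Equating: 30.5 V_DS² − 23.94 V_DS + 1.74 = 0, giving V_DS = 0.0811 V (the root below V_ov).
I_D = (1.74 − 0.0811) / 10.5 = 0.158 mA.

I_D = 0.158 mA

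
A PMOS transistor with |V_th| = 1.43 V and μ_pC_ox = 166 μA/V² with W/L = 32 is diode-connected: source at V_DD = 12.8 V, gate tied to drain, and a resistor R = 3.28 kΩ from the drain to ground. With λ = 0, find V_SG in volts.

V_SG = 2.52 V

With gate tied to drain, V_SG = V_SD ≥ V_SG − |V_th|, so the device is in saturation.
k_p = μ_pC_ox · (W/L) = 5.312 mA/V².
KCL at the drain: ½ k_p (V_SG − |V_th|)² = (V_DD − V_SG)/R.
Let x = V_SG − 1.43. Then 8.71 x² + x − 11.37 = 0, giving x = 1.09 V (positive root), so V_SG = 2.52 V.
I_D = (V_DD − V_SG)/R = (12.8 − 2.52) / 3.28 = 3.14 mA.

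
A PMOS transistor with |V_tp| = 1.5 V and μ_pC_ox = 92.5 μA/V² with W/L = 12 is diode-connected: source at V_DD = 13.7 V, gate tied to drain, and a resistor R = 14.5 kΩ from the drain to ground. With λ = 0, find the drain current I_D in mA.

With gate tied to drain, V_SG = V_SD ≥ V_SG − |V_tp|, so the device is in saturation.
k_p = μ_pC_ox · (W/L) = 1.11 mA/V².
KCL at the drain: ½ k_p (V_SG − |V_tp|)² = (V_DD − V_SG)/R.
Let x = V_SG − 1.5. Then 8.05 x² + x − 12.2 = 0, giving x = 1.17 V (positive root), so V_SG = 2.67 V.
I_D = (V_DD − V_SG)/R = (13.7 − 2.67) / 14.5 = 0.761 mA.

I_D = 0.761 mA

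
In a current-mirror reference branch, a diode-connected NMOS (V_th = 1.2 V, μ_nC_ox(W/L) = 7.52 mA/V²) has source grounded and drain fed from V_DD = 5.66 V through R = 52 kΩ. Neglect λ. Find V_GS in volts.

With gate tied to drain, V_GS = V_DS ≥ V_GS − V_th, so the device is in saturation.
KCL at the drain: ½ k_n (V_GS − V_th)² = (V_DD − V_GS)/R.
Let x = V_GS − 1.2. Then 196 x² + x − 4.46 = 0, giving x = 0.148 V (positive root), so V_GS = 1.35 V.
I_D = (V_DD − V_GS)/R = (5.66 − 1.35) / 52 = 0.0829 mA.

V_GS = 1.35 V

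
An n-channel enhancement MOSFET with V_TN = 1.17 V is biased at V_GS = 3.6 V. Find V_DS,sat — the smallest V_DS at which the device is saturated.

The boundary between triode and saturation is V_DS = V_GS − V_TN = V_ov.
V_ov = 3.6 − 1.17 = 2.43 V.

V_DS,sat = 2.43 V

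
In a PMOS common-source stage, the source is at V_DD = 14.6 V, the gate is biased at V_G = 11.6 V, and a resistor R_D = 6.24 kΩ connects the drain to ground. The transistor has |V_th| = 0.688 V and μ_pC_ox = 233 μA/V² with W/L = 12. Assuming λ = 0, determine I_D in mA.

I_D = 2.28 mA

V_SG = V_DD − V_G = 14.6 − 11.6 = 3 V, so V_ov = 3 − 0.688 = 2.31 V.
k_p = μ_pC_ox · (W/L) = 2.796 mA/V².
Assume saturation: I_D = ½ k_p V_ov² = 0.5 × 2.796 × 2.31² = 7.47 mA, giving V_SD = V_DD − I_D R_D = 14.6 − 7.47 × 6.24 = -32 V.
But -32 V < V_ov = 2.31 V, so the device is actually in triode.
In triode I_D = k_p[V_ov V_SD − ½ V_SD²] and I_D = (V_DD − V_SD)/R_D. Equating: 8.72 V_SD² − 41.34 V_SD + 14.6 = 0, giving V_SD = 0.384 V (the root below V_ov).
I_D = (14.6 − 0.384) / 6.24 = 2.28 mA.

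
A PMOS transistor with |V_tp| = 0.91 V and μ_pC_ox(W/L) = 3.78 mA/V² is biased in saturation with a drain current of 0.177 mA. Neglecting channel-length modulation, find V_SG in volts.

V_SG = 1.22 V

In saturation I_D = ½ k_p (V_SG − |V_tp|)², so V_SG − |V_tp| = √(2 I_D / k_p) = √(2 × 0.177 / 3.78) = 0.306 V.
V_SG = 0.91 + 0.306 = 1.22 V.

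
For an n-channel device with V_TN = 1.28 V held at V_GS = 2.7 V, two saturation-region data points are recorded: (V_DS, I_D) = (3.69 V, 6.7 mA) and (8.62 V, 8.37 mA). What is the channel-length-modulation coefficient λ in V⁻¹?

With V_GS fixed, I_D ∝ (1 + λ V_DS) in saturation, so I_D2/I_D1 = (1 + λ V_DS2)/(1 + λ V_DS1).
8.37/6.7 = 1.249 = (1 + 8.62 λ)/(1 + 3.69 λ).
Solving: λ (I_D1 V_DS2 − I_D2 V_DS1) = I_D2 − I_D1, so λ = (8.37 − 6.7) / (6.7 × 8.62 − 8.37 × 3.69) = 1.67 / 26.9 = 0.0622 V⁻¹.

λ = 0.0622 V⁻¹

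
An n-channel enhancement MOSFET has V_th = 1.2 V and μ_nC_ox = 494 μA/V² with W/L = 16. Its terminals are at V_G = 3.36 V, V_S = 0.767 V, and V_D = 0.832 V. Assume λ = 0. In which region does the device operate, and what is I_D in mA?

Triode; I_D = 0.699 mA

V_GS = V_G − V_S = 3.36 − 0.767 = 2.59 V; V_DS = V_D − V_S = 0.832 − 0.767 = 0.065 V.
k_n = μ_nC_ox · (W/L) = 7.904 mA/V².
V_ov = V_GS − V_th = 2.59 − 1.2 = 1.39 V.
Since V_DS = 0.065 V < V_ov = 1.39 V, the device is in the triode region.
I_D = k_n [V_ov · V_DS − ½ V_DS²] = 7.904 × [1.39 × 0.065 − 0.5 × 0.065²] = 0.699 mA.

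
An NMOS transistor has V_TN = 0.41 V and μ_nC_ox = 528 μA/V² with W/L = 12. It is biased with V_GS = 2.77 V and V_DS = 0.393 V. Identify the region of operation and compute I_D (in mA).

Triode; I_D = 5.39 mA

k_n = μ_nC_ox · (W/L) = 6.336 mA/V².
V_ov = V_GS − V_TN = 2.77 − 0.41 = 2.36 V.
Since V_DS = 0.393 V < V_ov = 2.36 V, the device is in the triode region.
I_D = k_n [V_ov · V_DS − ½ V_DS²] = 6.336 × [2.36 × 0.393 − 0.5 × 0.393²] = 5.39 mA.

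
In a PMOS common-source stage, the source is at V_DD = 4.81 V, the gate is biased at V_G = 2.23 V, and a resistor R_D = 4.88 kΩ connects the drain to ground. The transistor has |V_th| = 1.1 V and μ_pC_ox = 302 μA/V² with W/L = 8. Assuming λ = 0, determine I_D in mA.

V_SG = V_DD − V_G = 4.81 − 2.23 = 2.58 V, so V_ov = 2.58 − 1.1 = 1.48 V.
k_p = μ_pC_ox · (W/L) = 2.416 mA/V².
Assume saturation: I_D = ½ k_p V_ov² = 0.5 × 2.416 × 1.48² = 2.65 mA, giving V_SD = V_DD − I_D R_D = 4.81 − 2.65 × 4.88 = -8.1 V.
But -8.1 V < V_ov = 1.48 V, so the device is actually in triode.
In triode I_D = k_p[V_ov V_SD − ½ V_SD²] and I_D = (V_DD − V_SD)/R_D. Equating: 5.9 V_SD² − 18.45 V_SD + 4.81 = 0, giving V_SD = 0.287 V (the root below V_ov).
I_D = (4.81 − 0.287) / 4.88 = 0.927 mA.

I_D = 0.927 mA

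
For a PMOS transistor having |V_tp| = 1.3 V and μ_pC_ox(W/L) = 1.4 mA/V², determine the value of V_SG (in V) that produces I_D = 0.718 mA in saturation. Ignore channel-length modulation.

V_SG = 2.31 V

In saturation I_D = ½ k_p (V_SG − |V_tp|)², so V_SG − |V_tp| = √(2 I_D / k_p) = √(2 × 0.718 / 1.4) = 1.01 V.
V_SG = 1.3 + 1.01 = 2.31 V.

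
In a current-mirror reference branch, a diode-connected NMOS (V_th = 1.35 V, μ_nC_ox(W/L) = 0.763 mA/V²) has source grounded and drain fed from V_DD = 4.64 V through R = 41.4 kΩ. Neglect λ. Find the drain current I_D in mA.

With gate tied to drain, V_GS = V_DS ≥ V_GS − V_th, so the device is in saturation.
KCL at the drain: ½ k_n (V_GS − V_th)² = (V_DD − V_GS)/R.
Let x = V_GS − 1.35. Then 15.8 x² + x − 3.29 = 0, giving x = 0.426 V (positive root), so V_GS = 1.78 V.
I_D = (V_DD − V_GS)/R = (4.64 − 1.78) / 41.4 = 0.0692 mA.

I_D = 0.0692 mA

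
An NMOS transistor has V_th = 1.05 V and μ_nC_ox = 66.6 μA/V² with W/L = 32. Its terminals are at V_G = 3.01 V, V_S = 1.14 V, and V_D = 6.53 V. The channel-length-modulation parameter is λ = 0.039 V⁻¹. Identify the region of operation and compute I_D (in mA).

V_GS = V_G − V_S = 3.01 − 1.14 = 1.87 V; V_DS = V_D − V_S = 6.53 − 1.14 = 5.39 V.
k_n = μ_nC_ox · (W/L) = 2.131 mA/V².
V_ov = V_GS − V_th = 1.87 − 1.05 = 0.82 V.
Since V_DS = 5.39 V ≥ V_ov = 0.82 V, the device is in saturation.
I_D = ½ k_n V_ov² (1 + λ V_DS) = 0.5 × 2.131 × 0.82² × (1 + 0.039 × 5.39) = 0.867 mA.

Saturation; I_D = 0.867 mA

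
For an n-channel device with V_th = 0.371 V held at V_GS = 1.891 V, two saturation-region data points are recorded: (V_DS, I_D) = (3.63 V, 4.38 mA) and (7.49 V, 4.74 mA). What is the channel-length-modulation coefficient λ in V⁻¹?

With V_GS fixed, I_D ∝ (1 + λ V_DS) in saturation, so I_D2/I_D1 = (1 + λ V_DS2)/(1 + λ V_DS1).
4.74/4.38 = 1.082 = (1 + 7.49 λ)/(1 + 3.63 λ).
Solving: λ (I_D1 V_DS2 − I_D2 V_DS1) = I_D2 − I_D1, so λ = (4.74 − 4.38) / (4.38 × 7.49 − 4.74 × 3.63) = 0.36 / 15.6 = 0.0231 V⁻¹.

λ = 0.0231 V⁻¹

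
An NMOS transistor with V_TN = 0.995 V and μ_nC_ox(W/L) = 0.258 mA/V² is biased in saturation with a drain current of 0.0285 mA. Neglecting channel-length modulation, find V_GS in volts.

V_GS = 1.47 V

In saturation I_D = ½ k_n (V_GS − V_TN)², so V_GS − V_TN = √(2 I_D / k_n) = √(2 × 0.0285 / 0.258) = 0.47 V.
V_GS = 0.995 + 0.47 = 1.47 V.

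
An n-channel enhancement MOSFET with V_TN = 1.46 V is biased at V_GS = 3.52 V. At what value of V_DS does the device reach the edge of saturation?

The boundary between triode and saturation is V_DS = V_GS − V_TN = V_ov.
V_ov = 3.52 − 1.46 = 2.06 V.

V_DS,sat = 2.06 V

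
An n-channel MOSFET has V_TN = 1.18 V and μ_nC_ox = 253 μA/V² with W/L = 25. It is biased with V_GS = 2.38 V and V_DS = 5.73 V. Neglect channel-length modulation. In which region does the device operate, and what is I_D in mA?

Saturation; I_D = 4.55 mA

k_n = μ_nC_ox · (W/L) = 6.325 mA/V².
V_ov = V_GS − V_TN = 2.38 − 1.18 = 1.2 V.
Since V_DS = 5.73 V ≥ V_ov = 1.2 V, the device is in saturation.
I_D = ½ k_n V_ov² = 0.5 × 6.325 × 1.2² = 4.55 mA.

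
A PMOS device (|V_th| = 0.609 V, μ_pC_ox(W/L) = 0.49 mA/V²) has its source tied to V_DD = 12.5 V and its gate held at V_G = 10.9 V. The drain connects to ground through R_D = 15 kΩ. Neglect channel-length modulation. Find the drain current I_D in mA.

I_D = 0.241 mA

V_SG = V_DD − V_G = 12.5 − 10.9 = 1.6 V, so V_ov = 1.6 − 0.609 = 0.991 V.
Assume saturation: I_D = ½ k_p V_ov² = 0.5 × 0.49 × 0.991² = 0.241 mA, giving V_SD = V_DD − I_D R_D = 12.5 − 0.241 × 15 = 8.89 V.
V_SD = 8.89 V ≥ V_ov = 0.991 V, confirming saturation.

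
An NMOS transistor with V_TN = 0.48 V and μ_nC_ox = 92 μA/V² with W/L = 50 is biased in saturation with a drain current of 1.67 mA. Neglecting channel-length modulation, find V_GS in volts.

k_n = μ_nC_ox · (W/L) = 4.6 mA/V².
In saturation I_D = ½ k_n (V_GS − V_TN)², so V_GS − V_TN = √(2 I_D / k_n) = √(2 × 1.67 / 4.6) = 0.852 V.
V_GS = 0.48 + 0.852 = 1.33 V.

V_GS = 1.33 V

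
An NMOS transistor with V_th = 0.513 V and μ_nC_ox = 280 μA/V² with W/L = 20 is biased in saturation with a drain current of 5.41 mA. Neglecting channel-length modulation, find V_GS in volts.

k_n = μ_nC_ox · (W/L) = 5.6 mA/V².
In saturation I_D = ½ k_n (V_GS − V_th)², so V_GS − V_th = √(2 I_D / k_n) = √(2 × 5.41 / 5.6) = 1.39 V.
V_GS = 0.513 + 1.39 = 1.9 V.

V_GS = 1.90 V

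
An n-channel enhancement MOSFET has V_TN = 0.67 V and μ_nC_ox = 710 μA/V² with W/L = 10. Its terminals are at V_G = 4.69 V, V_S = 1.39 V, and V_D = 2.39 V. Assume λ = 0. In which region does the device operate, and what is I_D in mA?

V_GS = V_G − V_S = 4.69 − 1.39 = 3.3 V; V_DS = V_D − V_S = 2.39 − 1.39 = 1 V.
k_n = μ_nC_ox · (W/L) = 7.1 mA/V².
V_ov = V_GS − V_TN = 3.3 − 0.67 = 2.63 V.
Since V_DS = 1 V < V_ov = 2.63 V, the device is in the triode region.
I_D = k_n [V_ov · V_DS − ½ V_DS²] = 7.1 × [2.63 × 1 − 0.5 × 1²] = 15.1 mA.

Triode; I_D = 15.1 mA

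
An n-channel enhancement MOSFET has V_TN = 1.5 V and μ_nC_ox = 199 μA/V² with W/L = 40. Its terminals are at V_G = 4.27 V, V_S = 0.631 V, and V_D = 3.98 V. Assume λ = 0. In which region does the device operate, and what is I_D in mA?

V_GS = V_G − V_S = 4.27 − 0.631 = 3.64 V; V_DS = V_D − V_S = 3.98 − 0.631 = 3.35 V.
k_n = μ_nC_ox · (W/L) = 7.96 mA/V².
V_ov = V_GS − V_TN = 3.64 − 1.5 = 2.14 V.
Since V_DS = 3.35 V ≥ V_ov = 2.14 V, the device is in saturation.
I_D = ½ k_n V_ov² = 0.5 × 7.96 × 2.14² = 18.2 mA.

Saturation; I_D = 18.2 mA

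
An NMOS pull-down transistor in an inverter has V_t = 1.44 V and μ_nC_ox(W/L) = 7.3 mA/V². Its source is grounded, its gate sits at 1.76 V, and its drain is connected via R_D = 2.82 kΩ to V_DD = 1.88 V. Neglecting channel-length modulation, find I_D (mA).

I_D = 0.374 mA

V_GS = V_G = 1.76 V, so V_ov = 1.76 − 1.44 = 0.32 V.
Assume saturation: I_D = ½ k_n V_ov² = 0.5 × 7.3 × 0.32² = 0.374 mA, giving V_DS = V_DD − I_D R_D = 1.88 − 0.374 × 2.82 = 0.826 V.
V_DS = 0.826 V ≥ V_ov = 0.32 V, confirming saturation.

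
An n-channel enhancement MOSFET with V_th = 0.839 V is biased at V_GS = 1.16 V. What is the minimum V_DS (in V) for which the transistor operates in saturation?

The boundary between triode and saturation is V_DS = V_GS − V_th = V_ov.
V_ov = 1.16 − 0.839 = 0.321 V.

V_DS,sat = 0.321 V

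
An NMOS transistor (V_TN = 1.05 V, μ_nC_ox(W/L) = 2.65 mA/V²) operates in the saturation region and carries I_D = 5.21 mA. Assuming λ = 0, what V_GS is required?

V_GS = 3.03 V

In saturation I_D = ½ k_n (V_GS − V_TN)², so V_GS − V_TN = √(2 I_D / k_n) = √(2 × 5.21 / 2.65) = 1.98 V.
V_GS = 1.05 + 1.98 = 3.03 V.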